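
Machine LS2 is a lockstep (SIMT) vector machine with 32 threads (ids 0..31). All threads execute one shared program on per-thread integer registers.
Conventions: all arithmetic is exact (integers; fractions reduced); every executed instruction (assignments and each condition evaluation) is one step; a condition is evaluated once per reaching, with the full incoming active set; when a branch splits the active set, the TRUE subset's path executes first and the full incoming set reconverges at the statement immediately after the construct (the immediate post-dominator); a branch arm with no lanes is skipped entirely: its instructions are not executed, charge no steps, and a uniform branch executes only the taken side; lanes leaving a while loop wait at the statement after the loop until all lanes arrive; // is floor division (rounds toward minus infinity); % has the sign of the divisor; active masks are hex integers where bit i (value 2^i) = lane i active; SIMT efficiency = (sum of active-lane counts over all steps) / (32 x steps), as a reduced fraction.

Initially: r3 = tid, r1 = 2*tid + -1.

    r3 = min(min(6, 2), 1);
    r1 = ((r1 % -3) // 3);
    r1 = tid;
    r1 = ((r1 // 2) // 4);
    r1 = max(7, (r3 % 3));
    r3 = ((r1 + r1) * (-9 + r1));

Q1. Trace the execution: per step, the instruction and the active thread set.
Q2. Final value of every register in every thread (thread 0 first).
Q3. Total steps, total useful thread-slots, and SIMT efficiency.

step 0: r3 <- min(min(6, 2), 1)      0xffffffff
step 1: r1 <- ((r1 % -3) // 3)       0xffffffff
step 2: r1 <- tid                    0xffffffff
step 3: r1 <- ((r1 // 2) // 4)       0xffffffff
step 4: r1 <- max(7, (r3 % 3))       0xffffffff
step 5: r3 <- ((r1 + r1) * (-9 + r1)) 0xffffffff

Answer: 6 steps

r3: -28,-28,-28,-28,-28,-28,-28,-28,-28,-28,-28,-28,-28,-28,-28,-28,-28,-28,-28,-28,-28,-28,-28,-28,-28,-28,-28,-28,-28,-28,-28,-28
r1: 7,7,7,7,7,7,7,7,7,7,7,7,7,7,7,7,7,7,7,7,7,7,7,7,7,7,7,7,7,7,7,7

steps = 6; useful = 192; efficiency = 192/192 = 1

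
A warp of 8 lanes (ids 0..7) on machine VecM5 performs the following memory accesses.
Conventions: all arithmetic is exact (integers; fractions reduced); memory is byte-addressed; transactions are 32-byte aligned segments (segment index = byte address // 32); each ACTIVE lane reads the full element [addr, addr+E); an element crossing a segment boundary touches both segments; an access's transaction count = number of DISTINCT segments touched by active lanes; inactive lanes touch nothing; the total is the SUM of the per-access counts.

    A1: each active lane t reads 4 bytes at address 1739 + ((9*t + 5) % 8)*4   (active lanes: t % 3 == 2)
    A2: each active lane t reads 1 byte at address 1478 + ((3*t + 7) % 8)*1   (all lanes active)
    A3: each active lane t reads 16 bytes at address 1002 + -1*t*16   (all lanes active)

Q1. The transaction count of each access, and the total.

A1: 2 transactions
A2: 1 transaction
A3: 5 transactions

Answer: 2,1,5; total 8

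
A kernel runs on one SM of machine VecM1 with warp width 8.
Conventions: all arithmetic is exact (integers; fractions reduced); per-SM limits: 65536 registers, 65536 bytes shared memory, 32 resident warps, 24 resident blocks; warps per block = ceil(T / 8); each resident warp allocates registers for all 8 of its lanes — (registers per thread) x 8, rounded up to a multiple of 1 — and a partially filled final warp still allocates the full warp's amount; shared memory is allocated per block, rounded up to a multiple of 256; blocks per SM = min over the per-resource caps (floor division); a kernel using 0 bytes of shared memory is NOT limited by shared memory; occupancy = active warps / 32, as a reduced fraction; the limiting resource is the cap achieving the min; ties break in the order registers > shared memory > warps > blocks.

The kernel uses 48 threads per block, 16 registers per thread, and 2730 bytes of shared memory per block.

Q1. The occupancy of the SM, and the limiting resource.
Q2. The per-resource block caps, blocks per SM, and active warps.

Answer: occupancy 15/16, limited by warps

registers: 85 blocks
shared memory: 23 blocks
warps: 5 blocks
blocks: 24 blocks

Answer: 5 blocks, 30 active warps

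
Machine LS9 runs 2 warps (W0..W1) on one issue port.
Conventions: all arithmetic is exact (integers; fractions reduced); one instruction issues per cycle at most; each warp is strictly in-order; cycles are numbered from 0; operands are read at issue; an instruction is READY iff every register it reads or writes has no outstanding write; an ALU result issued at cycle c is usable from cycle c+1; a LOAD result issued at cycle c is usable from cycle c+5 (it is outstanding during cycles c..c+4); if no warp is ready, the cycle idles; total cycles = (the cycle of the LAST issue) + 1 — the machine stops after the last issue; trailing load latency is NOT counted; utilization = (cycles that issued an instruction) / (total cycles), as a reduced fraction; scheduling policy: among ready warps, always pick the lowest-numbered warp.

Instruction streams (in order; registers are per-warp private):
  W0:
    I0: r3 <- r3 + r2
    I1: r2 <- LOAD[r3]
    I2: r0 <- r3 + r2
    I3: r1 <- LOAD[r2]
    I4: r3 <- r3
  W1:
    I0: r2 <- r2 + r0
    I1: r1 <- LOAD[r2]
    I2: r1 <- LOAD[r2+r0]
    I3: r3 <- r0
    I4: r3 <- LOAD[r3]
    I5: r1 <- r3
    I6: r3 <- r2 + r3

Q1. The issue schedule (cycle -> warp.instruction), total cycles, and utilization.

cycle 0: W0.I0
cycle 1: W0.I1
cycle 2: W1.I0
cycle 3: W1.I1
cycle 4: idle
cycle 5: idle
cycle 6: W0.I2
cycle 7: W0.I3
cycle 8: W0.I4
cycle 9: W1.I2
cycle 10: W1.I3
cycle 11: W1.I4
cycle 12: idle
cycle 13: idle
cycle 14: idle
cycle 15: idle
cycle 16: W1.I5
cycle 17: W1.I6

Answer: 18 cycles, utilization 2/3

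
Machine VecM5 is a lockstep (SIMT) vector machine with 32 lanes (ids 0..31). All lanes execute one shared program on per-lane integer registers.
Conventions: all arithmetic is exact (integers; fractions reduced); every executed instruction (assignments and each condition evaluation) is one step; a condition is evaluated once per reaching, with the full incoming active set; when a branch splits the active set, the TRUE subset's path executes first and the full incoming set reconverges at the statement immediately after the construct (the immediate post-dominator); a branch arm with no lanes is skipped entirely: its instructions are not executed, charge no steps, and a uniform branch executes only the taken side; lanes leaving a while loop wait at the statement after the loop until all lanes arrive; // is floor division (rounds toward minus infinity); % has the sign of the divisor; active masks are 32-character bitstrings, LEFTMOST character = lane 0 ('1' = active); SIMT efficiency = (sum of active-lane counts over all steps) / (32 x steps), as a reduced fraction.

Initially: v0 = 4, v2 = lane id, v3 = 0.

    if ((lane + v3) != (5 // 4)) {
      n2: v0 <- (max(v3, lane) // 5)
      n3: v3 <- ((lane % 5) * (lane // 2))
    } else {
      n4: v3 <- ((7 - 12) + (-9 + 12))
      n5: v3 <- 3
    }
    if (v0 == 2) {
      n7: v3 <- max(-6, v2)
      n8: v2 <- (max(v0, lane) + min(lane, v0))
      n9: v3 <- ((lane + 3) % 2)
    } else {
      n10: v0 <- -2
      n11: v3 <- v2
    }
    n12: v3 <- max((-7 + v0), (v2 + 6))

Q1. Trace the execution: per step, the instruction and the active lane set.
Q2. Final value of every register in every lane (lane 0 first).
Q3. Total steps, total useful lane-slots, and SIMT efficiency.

step 0: eval ((lane + v3) != (5 // 4)) 11111111111111111111111111111111
step 1: v0 <- (max(v3, lane) // 5)   10111111111111111111111111111111
step 2: v3 <- ((lane % 5) * (lane // 2)) 10111111111111111111111111111111
step 3: v3 <- ((7 - 12) + (-9 + 12)) 01000000000000000000000000000000
step 4: v3 <- 3                      01000000000000000000000000000000
step 5: eval (v0 == 2)               11111111111111111111111111111111
step 6: v3 <- max(-6, v2)            00000000001111100000000000000000
step 7: v2 <- (max(v0, lane) + min(lane, v0)) 00000000001111100000000000000000
step 8: v3 <- ((lane + 3) % 2)       00000000001111100000000000000000
step 9: v0 <- -2                     11111111110000011111111111111111
step 10: v3 <- v2                     11111111110000011111111111111111
step 11: v3 <- max((-7 + v0), (v2 + 6)) 11111111111111111111111111111111

Answer: 12 steps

v0: -2,-2,-2,-2,-2,-2,-2,-2,-2,-2,2,2,2,2,2,-2,-2,-2,-2,-2,-2,-2,-2,-2,-2,-2,-2,-2,-2,-2,-2,-2
v2: 0,1,2,3,4,5,6,7,8,9,12,13,14,15,16,15,16,17,18,19,20,21,22,23,24,25,26,27,28,29,30,31
v3: 6,7,8,9,10,11,12,13,14,15,18,19,20,21,22,21,22,23,24,25,26,27,28,29,30,31,32,33,34,35,36,37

steps = 12; useful = 229; efficiency = 229/384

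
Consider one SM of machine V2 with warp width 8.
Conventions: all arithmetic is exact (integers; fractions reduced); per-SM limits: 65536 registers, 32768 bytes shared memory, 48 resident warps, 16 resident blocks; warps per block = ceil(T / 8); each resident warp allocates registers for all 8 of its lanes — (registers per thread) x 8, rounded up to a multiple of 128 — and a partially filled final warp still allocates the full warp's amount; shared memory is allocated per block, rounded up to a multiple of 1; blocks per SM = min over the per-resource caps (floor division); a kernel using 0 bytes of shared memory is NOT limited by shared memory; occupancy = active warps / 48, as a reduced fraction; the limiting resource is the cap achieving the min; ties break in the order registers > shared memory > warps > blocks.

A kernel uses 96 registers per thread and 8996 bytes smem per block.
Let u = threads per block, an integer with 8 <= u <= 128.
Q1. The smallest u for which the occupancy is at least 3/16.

Answer: u = 17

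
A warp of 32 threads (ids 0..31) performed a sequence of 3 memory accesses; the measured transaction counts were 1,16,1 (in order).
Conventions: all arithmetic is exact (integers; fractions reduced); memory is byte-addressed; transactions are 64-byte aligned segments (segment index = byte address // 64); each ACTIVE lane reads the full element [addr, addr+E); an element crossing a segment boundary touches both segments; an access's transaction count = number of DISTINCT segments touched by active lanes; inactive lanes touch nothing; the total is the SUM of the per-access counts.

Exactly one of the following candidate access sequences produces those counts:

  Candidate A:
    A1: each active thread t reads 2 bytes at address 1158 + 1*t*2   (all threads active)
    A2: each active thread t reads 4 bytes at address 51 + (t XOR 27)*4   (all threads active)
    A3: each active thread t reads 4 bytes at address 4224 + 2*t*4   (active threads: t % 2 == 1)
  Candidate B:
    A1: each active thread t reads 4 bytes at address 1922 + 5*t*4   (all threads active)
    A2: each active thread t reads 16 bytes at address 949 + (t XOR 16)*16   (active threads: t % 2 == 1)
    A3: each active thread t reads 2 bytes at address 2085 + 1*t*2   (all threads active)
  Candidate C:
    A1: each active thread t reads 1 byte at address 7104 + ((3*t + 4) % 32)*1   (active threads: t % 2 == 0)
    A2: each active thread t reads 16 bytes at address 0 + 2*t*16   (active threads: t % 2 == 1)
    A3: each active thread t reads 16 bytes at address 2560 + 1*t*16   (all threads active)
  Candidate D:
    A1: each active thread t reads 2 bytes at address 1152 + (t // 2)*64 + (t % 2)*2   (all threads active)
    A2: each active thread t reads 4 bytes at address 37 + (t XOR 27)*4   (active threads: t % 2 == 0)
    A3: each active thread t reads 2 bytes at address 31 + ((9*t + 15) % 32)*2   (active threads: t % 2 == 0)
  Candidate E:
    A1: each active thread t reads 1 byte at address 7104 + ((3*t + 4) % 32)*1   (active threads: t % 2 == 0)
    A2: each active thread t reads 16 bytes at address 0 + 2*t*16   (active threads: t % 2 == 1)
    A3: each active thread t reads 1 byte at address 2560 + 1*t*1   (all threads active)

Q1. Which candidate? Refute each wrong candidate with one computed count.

A: A1 gives 2 transactions, not 1
B: A1 gives 10 transactions, not 1
C: A3 gives 8 transactions, not 1
D: A1 gives 16 transactions, not 1
E: all counts match (1,16,1)

Answer: E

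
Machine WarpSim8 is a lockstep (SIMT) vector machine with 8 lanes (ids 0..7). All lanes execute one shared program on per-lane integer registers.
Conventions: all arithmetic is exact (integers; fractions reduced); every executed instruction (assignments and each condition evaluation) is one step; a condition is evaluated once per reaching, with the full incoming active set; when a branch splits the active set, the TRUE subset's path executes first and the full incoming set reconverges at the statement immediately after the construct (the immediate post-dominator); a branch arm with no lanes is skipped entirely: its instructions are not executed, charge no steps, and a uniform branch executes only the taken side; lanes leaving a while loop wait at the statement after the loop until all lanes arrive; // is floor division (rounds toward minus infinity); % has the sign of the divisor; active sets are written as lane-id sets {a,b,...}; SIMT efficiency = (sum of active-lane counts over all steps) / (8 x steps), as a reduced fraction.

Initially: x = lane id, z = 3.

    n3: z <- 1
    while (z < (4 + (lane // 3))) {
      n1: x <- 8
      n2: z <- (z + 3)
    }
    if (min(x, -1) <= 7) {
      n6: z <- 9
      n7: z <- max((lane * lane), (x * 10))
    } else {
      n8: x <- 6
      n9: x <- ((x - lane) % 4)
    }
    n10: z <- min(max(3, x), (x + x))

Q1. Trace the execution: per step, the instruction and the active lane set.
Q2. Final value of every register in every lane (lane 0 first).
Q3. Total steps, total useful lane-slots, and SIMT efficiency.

step 0: z <- 1                       {0,1,2,3,4,5,6,7}
step 1: eval (z < (4 + (lane // 3))) {0,1,2,3,4,5,6,7}
step 2: x <- 8                       {0,1,2,3,4,5,6,7}
step 3: z <- (z + 3)                 {0,1,2,3,4,5,6,7}
step 4: eval (z < (4 + (lane // 3))) {0,1,2,3,4,5,6,7}
step 5: x <- 8                       {3,4,5,6,7}
step 6: z <- (z + 3)                 {3,4,5,6,7}
step 7: eval (z < (4 + (lane // 3))) {3,4,5,6,7}
step 8: eval (min(x, -1) <= 7)       {0,1,2,3,4,5,6,7}
step 9: z <- 9                       {0,1,2,3,4,5,6,7}
step 10: z <- max((lane * lane), (x * 10)) {0,1,2,3,4,5,6,7}
step 11: z <- min(max(3, x), (x + x)) {0,1,2,3,4,5,6,7}

Answer: 12 steps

x: 8,8,8,8,8,8,8,8
z: 8,8,8,8,8,8,8,8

steps = 12; useful = 87; efficiency = 87/96 = 29/32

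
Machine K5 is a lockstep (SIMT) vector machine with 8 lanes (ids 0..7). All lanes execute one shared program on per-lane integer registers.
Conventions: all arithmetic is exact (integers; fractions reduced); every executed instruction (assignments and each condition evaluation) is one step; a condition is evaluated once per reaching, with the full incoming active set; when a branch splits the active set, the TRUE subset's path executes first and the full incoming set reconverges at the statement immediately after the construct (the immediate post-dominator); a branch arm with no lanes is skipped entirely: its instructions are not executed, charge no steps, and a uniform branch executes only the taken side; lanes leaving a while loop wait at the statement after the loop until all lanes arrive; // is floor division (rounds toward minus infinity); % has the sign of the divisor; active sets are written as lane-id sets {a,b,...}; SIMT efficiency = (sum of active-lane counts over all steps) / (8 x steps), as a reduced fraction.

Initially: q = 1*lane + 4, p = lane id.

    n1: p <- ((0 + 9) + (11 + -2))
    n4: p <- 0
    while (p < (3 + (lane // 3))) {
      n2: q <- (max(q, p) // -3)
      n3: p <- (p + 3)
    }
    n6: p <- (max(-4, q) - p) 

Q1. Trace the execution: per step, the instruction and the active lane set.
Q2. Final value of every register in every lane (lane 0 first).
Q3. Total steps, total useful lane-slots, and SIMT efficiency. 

step 0: p <- ((0 + 9) + (11 + -2))   {0,1,2,3,4,5,6,7}
step 1: p <- 0                       {0,1,2,3,4,5,6,7}
step 2: eval (p < (3 + (lane // 3))) {0,1,2,3,4,5,6,7}
step 3: q <- (max(q, p) // -3)       {0,1,2,3,4,5,6,7}
step 4: p <- (p + 3)                 {0,1,2,3,4,5,6,7}
step 5: eval (p < (3 + (lane // 3))) {0,1,2,3,4,5,6,7}
step 6: q <- (max(q, p) // -3)       {3,4,5,6,7}
step 7: p <- (p + 3)                 {3,4,5,6,7}
step 8: eval (p < (3 + (lane // 3))) {3,4,5,6,7}
step 9: p <- (max(-4, q) - p)        {0,1,2,3,4,5,6,7}

Answer: 10 steps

q: -2,-2,-2,-1,-1,-1,-1,-1
p: -5,-5,-5,-7,-7,-7,-7,-7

steps = 10; useful = 71; efficiency = 71/80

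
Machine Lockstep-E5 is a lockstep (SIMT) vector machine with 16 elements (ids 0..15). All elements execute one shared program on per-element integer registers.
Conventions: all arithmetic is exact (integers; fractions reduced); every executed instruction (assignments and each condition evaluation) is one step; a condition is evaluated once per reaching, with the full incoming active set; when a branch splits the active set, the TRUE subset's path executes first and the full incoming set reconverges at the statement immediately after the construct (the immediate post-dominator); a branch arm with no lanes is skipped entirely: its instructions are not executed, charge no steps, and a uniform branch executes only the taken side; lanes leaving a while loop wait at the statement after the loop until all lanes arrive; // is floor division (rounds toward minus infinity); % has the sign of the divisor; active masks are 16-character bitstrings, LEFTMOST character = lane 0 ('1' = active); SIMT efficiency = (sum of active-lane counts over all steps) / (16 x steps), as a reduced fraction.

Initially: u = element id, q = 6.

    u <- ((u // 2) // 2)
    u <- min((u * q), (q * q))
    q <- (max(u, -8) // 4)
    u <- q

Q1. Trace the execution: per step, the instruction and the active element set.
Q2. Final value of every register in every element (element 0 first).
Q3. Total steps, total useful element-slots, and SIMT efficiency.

step 0: u <- ((u // 2) // 2)         1111111111111111
step 1: u <- min((u * q), (q * q))   1111111111111111
step 2: q <- (max(u, -8) // 4)       1111111111111111
step 3: u <- q                       1111111111111111

Answer: 4 steps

u: 0,0,0,0,1,1,1,1,3,3,3,3,4,4,4,4
q: 0,0,0,0,1,1,1,1,3,3,3,3,4,4,4,4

steps = 4; useful = 64; efficiency = 64/64 = 1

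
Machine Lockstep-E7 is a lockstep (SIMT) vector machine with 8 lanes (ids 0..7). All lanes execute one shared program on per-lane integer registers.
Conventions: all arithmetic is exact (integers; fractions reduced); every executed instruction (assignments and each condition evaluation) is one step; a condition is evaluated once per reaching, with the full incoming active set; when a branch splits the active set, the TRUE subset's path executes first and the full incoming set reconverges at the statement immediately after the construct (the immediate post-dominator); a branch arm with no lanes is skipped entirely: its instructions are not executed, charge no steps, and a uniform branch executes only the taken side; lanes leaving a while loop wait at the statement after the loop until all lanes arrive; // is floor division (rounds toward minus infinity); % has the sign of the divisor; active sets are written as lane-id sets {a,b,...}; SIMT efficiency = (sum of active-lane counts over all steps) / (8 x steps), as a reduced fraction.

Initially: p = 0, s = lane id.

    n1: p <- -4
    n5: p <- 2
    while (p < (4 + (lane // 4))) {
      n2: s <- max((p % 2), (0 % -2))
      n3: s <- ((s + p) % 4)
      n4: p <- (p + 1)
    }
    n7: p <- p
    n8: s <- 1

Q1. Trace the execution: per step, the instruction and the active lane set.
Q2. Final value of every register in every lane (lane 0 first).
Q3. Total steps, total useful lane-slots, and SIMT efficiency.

step 0: p <- -4                      {0,1,2,3,4,5,6,7}
step 1: p <- 2                       {0,1,2,3,4,5,6,7}
step 2: eval (p < (4 + (lane // 4))) {0,1,2,3,4,5,6,7}
step 3: s <- max((p % 2), (0 % -2))  {0,1,2,3,4,5,6,7}
step 4: s <- ((s + p) % 4)           {0,1,2,3,4,5,6,7}
step 5: p <- (p + 1)                 {0,1,2,3,4,5,6,7}
step 6: eval (p < (4 + (lane // 4))) {0,1,2,3,4,5,6,7}
step 7: s <- max((p % 2), (0 % -2))  {0,1,2,3,4,5,6,7}
step 8: s <- ((s + p) % 4)           {0,1,2,3,4,5,6,7}
step 9: p <- (p + 1)                 {0,1,2,3,4,5,6,7}
step 10: eval (p < (4 + (lane // 4))) {0,1,2,3,4,5,6,7}
step 11: s <- max((p % 2), (0 % -2))  {4,5,6,7}
step 12: s <- ((s + p) % 4)           {4,5,6,7}
step 13: p <- (p + 1)                 {4,5,6,7}
step 14: eval (p < (4 + (lane // 4))) {4,5,6,7}
step 15: p <- p                       {0,1,2,3,4,5,6,7}
step 16: s <- 1                       {0,1,2,3,4,5,6,7}

Answer: 17 steps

p: 4,4,4,4,5,5,5,5
s: 1,1,1,1,1,1,1,1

steps = 17; useful = 120; efficiency = 120/136 = 15/17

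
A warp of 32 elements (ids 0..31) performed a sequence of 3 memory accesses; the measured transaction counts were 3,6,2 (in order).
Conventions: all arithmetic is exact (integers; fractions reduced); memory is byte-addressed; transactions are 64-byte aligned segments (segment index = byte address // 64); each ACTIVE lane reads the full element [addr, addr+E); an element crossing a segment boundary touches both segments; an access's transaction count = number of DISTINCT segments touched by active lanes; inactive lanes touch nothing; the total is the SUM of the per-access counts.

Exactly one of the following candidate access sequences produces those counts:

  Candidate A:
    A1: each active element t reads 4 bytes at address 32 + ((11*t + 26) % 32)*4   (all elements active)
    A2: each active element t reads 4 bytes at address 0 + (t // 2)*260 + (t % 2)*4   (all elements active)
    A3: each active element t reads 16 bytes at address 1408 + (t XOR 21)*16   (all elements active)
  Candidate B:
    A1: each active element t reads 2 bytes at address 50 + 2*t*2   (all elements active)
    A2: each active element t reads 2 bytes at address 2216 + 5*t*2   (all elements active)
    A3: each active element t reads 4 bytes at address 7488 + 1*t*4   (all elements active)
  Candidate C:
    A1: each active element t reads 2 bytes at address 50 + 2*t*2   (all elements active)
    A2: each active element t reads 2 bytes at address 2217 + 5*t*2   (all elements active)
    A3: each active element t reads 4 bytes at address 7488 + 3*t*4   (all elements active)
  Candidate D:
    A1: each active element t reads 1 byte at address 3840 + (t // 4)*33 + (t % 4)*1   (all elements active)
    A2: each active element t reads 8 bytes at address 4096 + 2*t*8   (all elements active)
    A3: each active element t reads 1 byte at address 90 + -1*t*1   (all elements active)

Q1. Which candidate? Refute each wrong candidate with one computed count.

A: A2 gives 17 transactions, not 6
C: A3 gives 6 transactions, not 2
D: A1 gives 4 transactions, not 3
B: all counts match (3,6,2)

Answer: B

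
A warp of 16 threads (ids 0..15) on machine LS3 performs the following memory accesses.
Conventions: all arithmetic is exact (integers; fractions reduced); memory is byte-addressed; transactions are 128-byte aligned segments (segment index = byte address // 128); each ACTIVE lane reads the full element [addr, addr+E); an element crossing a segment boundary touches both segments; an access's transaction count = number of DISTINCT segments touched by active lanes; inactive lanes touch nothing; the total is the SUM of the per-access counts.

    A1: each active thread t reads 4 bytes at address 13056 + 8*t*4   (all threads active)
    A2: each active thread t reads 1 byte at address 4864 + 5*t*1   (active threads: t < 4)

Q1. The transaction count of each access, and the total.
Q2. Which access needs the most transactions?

A1: 4 transactions
A2: 1 transaction

Answer: 4,1; total 5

Answer: A1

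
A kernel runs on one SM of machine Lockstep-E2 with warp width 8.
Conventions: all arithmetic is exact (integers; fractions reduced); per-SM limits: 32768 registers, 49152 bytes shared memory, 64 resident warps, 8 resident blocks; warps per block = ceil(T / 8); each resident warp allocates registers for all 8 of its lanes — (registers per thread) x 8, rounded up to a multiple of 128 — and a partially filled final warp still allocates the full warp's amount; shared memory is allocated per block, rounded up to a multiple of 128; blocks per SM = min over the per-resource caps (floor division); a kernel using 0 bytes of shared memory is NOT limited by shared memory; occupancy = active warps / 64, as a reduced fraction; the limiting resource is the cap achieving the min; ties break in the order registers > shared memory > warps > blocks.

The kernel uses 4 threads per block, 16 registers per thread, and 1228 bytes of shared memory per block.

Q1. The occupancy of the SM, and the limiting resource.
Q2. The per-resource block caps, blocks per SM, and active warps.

Answer: occupancy 1/8, limited by blocks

registers: 256 blocks
shared memory: 38 blocks
warps: 64 blocks
blocks: 8 blocks

Answer: 8 blocks, 8 active warps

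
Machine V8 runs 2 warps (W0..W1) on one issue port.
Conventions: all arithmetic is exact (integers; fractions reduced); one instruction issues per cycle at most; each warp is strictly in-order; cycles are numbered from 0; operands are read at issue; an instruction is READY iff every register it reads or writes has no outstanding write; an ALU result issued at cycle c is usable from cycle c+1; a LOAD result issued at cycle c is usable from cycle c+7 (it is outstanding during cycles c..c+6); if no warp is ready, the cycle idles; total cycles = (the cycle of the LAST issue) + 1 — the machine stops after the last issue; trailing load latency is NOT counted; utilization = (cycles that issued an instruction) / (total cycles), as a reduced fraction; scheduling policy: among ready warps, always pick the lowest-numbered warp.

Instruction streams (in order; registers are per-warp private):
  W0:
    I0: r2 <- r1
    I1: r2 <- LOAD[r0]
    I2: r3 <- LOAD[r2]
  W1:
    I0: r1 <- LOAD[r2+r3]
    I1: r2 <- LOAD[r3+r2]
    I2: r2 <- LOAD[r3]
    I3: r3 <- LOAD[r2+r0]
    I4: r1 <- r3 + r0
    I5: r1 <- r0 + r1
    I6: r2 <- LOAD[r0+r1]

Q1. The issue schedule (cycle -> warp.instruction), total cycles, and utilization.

cycle 0: W0.I0
cycle 1: W0.I1
cycle 2: W1.I0
cycle 3: W1.I1
cycle 4: idle
cycle 5: idle
cycle 6: idle
cycle 7: idle
cycle 8: W0.I2
cycle 9: idle
cycle 10: W1.I2
cycle 11: idle
cycle 12: idle
cycle 13: idle
cycle 14: idle
cycle 15: idle
cycle 16: idle
cycle 17: W1.I3
cycle 18: idle
cycle 19: idle
cycle 20: idle
cycle 21: idle
cycle 22: idle
cycle 23: idle
cycle 24: W1.I4
cycle 25: W1.I5
cycle 26: W1.I6

Answer: 27 cycles, utilization 10/27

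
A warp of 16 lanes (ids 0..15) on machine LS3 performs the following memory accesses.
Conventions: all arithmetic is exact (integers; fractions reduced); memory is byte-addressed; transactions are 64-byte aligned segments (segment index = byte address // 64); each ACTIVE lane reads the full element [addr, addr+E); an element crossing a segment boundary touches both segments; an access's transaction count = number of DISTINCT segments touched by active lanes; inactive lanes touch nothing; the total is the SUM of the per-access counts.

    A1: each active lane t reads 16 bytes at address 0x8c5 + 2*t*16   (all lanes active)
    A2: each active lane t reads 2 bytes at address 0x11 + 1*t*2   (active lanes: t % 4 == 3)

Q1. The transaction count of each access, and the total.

A1: 8 transactions
A2: 1 transaction

Answer: 8,1; total 9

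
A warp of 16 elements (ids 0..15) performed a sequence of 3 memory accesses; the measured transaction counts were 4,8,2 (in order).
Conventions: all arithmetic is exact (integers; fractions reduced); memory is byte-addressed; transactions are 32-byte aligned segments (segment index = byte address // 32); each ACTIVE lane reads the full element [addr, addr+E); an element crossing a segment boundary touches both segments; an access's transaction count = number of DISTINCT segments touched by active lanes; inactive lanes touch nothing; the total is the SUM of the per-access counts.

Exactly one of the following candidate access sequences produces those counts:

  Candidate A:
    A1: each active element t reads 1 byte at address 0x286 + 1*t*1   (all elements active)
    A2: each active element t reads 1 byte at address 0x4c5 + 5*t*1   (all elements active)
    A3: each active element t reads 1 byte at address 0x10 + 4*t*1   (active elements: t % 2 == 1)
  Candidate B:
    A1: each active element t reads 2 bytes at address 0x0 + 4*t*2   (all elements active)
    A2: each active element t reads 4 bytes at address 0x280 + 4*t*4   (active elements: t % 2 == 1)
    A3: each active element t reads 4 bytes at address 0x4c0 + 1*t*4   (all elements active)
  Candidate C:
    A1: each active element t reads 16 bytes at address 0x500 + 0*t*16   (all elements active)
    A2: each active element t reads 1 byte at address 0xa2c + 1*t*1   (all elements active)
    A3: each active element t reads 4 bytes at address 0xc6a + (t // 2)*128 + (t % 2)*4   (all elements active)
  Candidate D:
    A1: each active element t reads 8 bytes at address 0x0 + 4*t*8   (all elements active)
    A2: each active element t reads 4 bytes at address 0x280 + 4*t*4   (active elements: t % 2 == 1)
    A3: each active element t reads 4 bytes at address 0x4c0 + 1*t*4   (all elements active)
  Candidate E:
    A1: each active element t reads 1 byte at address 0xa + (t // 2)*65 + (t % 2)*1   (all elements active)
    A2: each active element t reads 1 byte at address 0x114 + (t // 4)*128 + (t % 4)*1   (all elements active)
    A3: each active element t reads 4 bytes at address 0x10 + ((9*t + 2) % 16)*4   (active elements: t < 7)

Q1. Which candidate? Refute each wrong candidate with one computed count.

A: A1 gives 1 transaction, not 4
C: A1 gives 1 transaction, not 4
D: A1 gives 16 transactions, not 4
E: A1 gives 8 transactions, not 4
B: all counts match (4,8,2)

Answer: B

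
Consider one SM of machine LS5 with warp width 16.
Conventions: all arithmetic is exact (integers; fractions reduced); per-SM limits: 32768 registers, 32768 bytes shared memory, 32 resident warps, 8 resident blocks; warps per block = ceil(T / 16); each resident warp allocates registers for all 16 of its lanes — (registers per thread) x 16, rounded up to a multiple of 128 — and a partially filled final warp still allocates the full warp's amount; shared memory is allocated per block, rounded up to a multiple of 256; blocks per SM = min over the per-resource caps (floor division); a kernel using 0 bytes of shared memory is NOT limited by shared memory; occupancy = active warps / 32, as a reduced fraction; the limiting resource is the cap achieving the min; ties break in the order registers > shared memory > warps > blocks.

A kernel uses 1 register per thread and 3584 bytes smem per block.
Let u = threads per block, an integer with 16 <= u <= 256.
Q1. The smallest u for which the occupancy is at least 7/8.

Answer: u = 49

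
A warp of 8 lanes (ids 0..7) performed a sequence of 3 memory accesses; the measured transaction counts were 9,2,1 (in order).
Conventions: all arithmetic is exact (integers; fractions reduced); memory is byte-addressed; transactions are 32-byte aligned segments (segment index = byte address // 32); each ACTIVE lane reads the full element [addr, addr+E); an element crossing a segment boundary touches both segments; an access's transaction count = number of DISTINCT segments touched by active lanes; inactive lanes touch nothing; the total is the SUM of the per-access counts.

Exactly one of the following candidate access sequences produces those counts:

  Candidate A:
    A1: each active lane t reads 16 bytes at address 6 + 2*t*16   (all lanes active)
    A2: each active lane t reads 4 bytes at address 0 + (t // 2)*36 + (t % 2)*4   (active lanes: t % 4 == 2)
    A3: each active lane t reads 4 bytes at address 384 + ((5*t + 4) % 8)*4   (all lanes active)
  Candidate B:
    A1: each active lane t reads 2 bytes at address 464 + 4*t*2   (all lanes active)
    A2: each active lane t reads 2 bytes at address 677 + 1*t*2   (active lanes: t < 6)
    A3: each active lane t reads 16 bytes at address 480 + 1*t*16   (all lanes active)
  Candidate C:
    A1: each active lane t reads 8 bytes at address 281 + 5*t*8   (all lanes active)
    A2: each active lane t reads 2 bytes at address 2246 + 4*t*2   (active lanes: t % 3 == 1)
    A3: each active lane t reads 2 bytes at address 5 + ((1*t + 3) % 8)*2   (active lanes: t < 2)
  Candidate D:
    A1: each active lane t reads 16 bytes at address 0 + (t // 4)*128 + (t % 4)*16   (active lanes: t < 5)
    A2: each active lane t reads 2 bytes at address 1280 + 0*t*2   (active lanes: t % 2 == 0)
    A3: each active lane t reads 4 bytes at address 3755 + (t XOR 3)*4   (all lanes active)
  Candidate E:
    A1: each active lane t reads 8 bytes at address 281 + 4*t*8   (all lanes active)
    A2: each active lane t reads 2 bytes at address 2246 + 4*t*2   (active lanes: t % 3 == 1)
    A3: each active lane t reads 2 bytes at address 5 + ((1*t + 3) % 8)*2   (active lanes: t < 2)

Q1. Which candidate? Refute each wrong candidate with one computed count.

A: A1 gives 8 transactions, not 9
B: A1 gives 3 transactions, not 9
C: A1 gives 10 transactions, not 9
D: A1 gives 3 transactions, not 9
E: all counts match (9,2,1)

Answer: E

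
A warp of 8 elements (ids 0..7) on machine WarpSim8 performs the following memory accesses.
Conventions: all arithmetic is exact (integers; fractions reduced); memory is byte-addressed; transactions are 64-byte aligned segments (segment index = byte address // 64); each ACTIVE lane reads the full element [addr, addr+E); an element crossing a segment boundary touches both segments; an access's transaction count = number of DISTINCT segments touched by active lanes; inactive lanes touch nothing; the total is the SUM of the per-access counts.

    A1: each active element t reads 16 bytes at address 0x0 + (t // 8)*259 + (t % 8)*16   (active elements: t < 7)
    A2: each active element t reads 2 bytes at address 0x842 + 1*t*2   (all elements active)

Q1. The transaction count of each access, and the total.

A1: 2 transactions
A2: 1 transaction

Answer: 2,1; total 3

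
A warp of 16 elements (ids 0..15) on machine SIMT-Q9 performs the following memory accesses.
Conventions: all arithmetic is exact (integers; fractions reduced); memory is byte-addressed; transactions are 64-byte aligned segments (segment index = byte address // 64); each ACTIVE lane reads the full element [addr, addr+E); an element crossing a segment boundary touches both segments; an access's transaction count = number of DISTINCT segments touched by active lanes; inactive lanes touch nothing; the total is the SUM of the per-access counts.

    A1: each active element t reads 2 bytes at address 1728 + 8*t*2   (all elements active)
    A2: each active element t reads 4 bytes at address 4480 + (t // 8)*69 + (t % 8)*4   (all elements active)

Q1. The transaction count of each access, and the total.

A1: 4 transactions
A2: 2 transactions

Answer: 4,2; total 6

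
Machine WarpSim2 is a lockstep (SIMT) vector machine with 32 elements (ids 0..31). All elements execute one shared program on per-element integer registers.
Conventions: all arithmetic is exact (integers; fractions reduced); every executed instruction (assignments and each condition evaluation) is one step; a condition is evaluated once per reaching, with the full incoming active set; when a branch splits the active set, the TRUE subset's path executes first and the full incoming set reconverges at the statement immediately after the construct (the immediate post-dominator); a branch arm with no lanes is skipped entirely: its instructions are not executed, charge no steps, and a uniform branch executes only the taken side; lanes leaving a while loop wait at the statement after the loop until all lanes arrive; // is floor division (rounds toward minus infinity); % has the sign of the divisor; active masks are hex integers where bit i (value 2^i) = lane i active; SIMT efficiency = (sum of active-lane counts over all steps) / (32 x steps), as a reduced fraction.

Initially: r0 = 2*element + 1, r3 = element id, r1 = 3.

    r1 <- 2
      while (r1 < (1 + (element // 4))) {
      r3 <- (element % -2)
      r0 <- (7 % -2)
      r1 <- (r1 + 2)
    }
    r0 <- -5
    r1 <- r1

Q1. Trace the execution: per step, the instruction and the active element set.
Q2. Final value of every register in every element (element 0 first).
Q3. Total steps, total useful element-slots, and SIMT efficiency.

step 0: r1 <- 2                      0xffffffff
step 1: eval (r1 < (1 + (element // 4))) 0xffffffff
step 2: r3 <- (element % -2)         0xffffff00
step 3: r0 <- (7 % -2)               0xffffff00
step 4: r1 <- (r1 + 2)               0xffffff00
step 5: eval (r1 < (1 + (element // 4))) 0xffffff00
step 6: r3 <- (element % -2)         0xffff0000
step 7: r0 <- (7 % -2)               0xffff0000
step 8: r1 <- (r1 + 2)               0xffff0000
step 9: eval (r1 < (1 + (element // 4))) 0xffff0000
step 10: r3 <- (element % -2)         0xff000000
step 11: r0 <- (7 % -2)               0xff000000
step 12: r1 <- (r1 + 2)               0xff000000
step 13: eval (r1 < (1 + (element // 4))) 0xff000000
step 14: r0 <- -5                     0xffffffff
step 15: r1 <- r1                     0xffffffff

Answer: 16 steps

r0: -5,-5,-5,-5,-5,-5,-5,-5,-5,-5,-5,-5,-5,-5,-5,-5,-5,-5,-5,-5,-5,-5,-5,-5,-5,-5,-5,-5,-5,-5,-5,-5
r3: 0,1,2,3,4,5,6,7,0,-1,0,-1,0,-1,0,-1,0,-1,0,-1,0,-1,0,-1,0,-1,0,-1,0,-1,0,-1
r1: 2,2,2,2,2,2,2,2,4,4,4,4,4,4,4,4,6,6,6,6,6,6,6,6,8,8,8,8,8,8,8,8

steps = 16; useful = 320; efficiency = 320/512 = 5/8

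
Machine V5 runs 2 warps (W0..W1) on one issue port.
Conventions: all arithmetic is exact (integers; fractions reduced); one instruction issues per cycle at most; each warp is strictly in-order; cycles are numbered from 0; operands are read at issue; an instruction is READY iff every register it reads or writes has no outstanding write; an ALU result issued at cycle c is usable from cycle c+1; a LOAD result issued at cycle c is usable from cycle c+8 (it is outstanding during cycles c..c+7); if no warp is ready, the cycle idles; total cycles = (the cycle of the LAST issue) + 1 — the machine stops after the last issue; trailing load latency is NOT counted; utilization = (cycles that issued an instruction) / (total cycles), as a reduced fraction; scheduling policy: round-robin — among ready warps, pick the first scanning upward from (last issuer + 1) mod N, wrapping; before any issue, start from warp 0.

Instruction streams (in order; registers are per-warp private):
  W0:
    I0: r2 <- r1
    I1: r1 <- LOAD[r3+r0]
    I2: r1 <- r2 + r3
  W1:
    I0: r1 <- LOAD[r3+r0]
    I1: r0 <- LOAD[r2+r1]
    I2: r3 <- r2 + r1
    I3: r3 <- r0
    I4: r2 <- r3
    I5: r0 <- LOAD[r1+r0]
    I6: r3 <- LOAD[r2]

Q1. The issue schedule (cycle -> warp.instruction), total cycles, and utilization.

cycle 0: W0.I0
cycle 1: W1.I0
cycle 2: W0.I1
cycle 3: idle
cycle 4: idle
cycle 5: idle
cycle 6: idle
cycle 7: idle
cycle 8: idle
cycle 9: W1.I1
cycle 10: W0.I2
cycle 11: W1.I2
cycle 12: idle
cycle 13: idle
cycle 14: idle
cycle 15: idle
cycle 16: idle
cycle 17: W1.I3
cycle 18: W1.I4
cycle 19: W1.I5
cycle 20: W1.I6

Answer: 21 cycles, utilization 10/21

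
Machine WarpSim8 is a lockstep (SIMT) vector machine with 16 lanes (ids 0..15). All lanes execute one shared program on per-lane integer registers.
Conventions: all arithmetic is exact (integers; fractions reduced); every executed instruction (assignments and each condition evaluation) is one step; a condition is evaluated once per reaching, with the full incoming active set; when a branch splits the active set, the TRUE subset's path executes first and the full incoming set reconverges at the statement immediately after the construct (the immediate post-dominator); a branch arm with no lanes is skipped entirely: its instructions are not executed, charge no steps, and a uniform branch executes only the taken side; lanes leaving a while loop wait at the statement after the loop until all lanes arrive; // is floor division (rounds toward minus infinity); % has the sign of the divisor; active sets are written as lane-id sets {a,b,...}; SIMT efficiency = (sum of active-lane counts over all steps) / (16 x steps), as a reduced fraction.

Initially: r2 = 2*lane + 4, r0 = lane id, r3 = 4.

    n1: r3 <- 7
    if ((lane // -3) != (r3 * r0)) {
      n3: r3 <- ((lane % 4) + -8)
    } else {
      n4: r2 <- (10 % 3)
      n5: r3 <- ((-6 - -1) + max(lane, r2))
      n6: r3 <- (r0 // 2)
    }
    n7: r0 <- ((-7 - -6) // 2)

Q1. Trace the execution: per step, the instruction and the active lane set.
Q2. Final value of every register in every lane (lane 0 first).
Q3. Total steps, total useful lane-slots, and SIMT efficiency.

step 0: r3 <- 7                      {0,1,2,3,4,5,6,7,8,9,10,11,12,13,14,15}
step 1: eval ((lane // -3) != (r3 * r0)) {0,1,2,3,4,5,6,7,8,9,10,11,12,13,14,15}
step 2: r3 <- ((lane % 4) + -8)      {1,2,3,4,5,6,7,8,9,10,11,12,13,14,15}
step 3: r2 <- (10 % 3)               {0}
step 4: r3 <- ((-6 - -1) + max(lane, r2)) {0}
step 5: r3 <- (r0 // 2)              {0}
step 6: r0 <- ((-7 - -6) // 2)       {0,1,2,3,4,5,6,7,8,9,10,11,12,13,14,15}

Answer: 7 steps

r2: 1,6,8,10,12,14,16,18,20,22,24,26,28,30,32,34
r0: -1,-1,-1,-1,-1,-1,-1,-1,-1,-1,-1,-1,-1,-1,-1,-1
r3: 0,-7,-6,-5,-8,-7,-6,-5,-8,-7,-6,-5,-8,-7,-6,-5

steps = 7; useful = 66; efficiency = 66/112 = 33/56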